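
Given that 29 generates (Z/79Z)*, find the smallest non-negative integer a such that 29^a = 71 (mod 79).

33

Baby-step giant-step with m = ceil(sqrt(78)) = 9.
Baby table (29^j mod 79 for j=0..8):
  0:1  1:29  2:51  3:57  4:73  5:63  6:10  7:53
  8:36
Giant step factor: 29^(-9) ≡ 14 (mod 79).
Scan 71·14^i mod 79 for i = 0, 1, …:
  i=0: 71   i=1: 46   i=2: 12   i=3: 10
Match at i=3, j=6: a = 3·9 + 6 = 33.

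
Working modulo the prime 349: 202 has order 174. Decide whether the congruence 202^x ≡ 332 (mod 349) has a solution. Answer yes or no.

332 ∈ ⟨202⟩ iff 332^174 ≡ 1 (mod 349), since |⟨202⟩| = 174.
332^174 mod 349 = 1.
Since 1 = 1, 332 lies in the subgroup.

yes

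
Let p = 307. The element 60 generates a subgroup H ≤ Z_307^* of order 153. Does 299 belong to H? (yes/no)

299 ∈ ⟨60⟩ iff 299^153 ≡ 1 (mod 307), since |⟨60⟩| = 153.
299^153 mod 307 = 1.
Since 1 = 1, 299 lies in the subgroup.

yes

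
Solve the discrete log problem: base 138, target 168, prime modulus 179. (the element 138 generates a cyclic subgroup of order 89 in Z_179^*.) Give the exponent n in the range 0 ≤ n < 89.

Baby-step giant-step with m = ceil(sqrt(89)) = 10.
Baby table (138^j mod 179 for j=0..9):
  0:1  1:138  2:70  3:173  4:67  5:117  6:36  7:135
  8:14  9:142
Giant step factor: 138^(-10) ≡ 139 (mod 179).
Scan 168·139^i mod 179 for i = 0, 1, …:
  i=0: 168   i=1: 82   i=2: 121   i=3: 172
  i=4: 101   i=5: 77   i=6: 142
Match at i=6, j=9: n = 6·10 + 9 = 69.

69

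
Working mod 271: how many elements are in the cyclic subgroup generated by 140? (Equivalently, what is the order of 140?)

The order of 140 must divide p − 1 = 270 = 2 · 3^3 · 5.
Divisors: 1, 2, 3, 5, 6, 9, 10, 15, 18, 27, 30, 45, 54, 90, 135, 270.
Check each in increasing order: 140^1 ≡ 140;  140^2 ≡ 88;  140^3 ≡ 125;  140^5 ≡ 160;  140^6 ≡ 178;  140^9 ≡ 28;  140^10 ≡ 126;  140^15 ≡ 106;  140^18 ≡ 242;  140^27 ≡ 1.
Smallest exponent giving 1 is 27.

27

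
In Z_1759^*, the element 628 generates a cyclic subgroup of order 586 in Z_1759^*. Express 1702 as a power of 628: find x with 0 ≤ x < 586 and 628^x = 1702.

271

Baby-step giant-step with m = ceil(sqrt(586)) = 25.
Baby table (628^j mod 1759 for j=0..24):
  0:1  1:628  2:368  3:675  4:1740  5:381  6:44  7:1247
  8:361  9:1556  10:923  11:933  12:177  13:339  14:53  15:1622
  16:155  17:595  18:752  19:844  20:573  21:1008  22:1543  23:1554
  24:1426
Giant step factor: 628^(-25) ≡ 1634 (mod 1759).
Scan 1702·1634^i mod 1759 for i = 0, 1, …:
  i=0: 1702   i=1: 89   i=2: 1188   i=3: 1015
  i=4: 1532   i=5: 231   i=6: 1028   i=7: 1666
  i=8: 1071   i=9: 1568   i=10: 1008
Match at i=10, j=21: x = 10·25 + 21 = 271.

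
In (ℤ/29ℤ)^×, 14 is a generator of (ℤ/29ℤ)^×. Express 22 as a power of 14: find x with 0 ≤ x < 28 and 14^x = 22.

2

Successive powers of 14 modulo 29:
  14^0=1  14^1=14  14^2=22
So 14^2 ≡ 22 (mod 29), giving x = 2.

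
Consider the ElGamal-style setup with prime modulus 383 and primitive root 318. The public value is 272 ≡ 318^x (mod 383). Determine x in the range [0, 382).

96

Baby-step giant-step with m = ceil(sqrt(382)) = 20.
Baby table (318^j mod 383 for j=0..19):
  0:1  1:318  2:12  3:369  4:144  5:215  6:196  7:282
  8:54  9:320  10:265  11:10  12:116  13:120  14:243  15:291
  16:235  17:45  18:139  19:157
Giant step factor: 318^(-20) ≡ 138 (mod 383).
Scan 272·138^i mod 383 for i = 0, 1, …:
  i=0: 272   i=1: 2   i=2: 276   i=3: 171
  i=4: 235
Match at i=4, j=16: x = 4·20 + 16 = 96.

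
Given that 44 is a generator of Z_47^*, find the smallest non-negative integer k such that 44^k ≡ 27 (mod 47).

26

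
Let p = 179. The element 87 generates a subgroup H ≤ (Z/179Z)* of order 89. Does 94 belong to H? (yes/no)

no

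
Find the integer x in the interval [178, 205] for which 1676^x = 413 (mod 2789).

Compute 1676^178 mod 2789 = 641, then multiply by 1676 repeatedly:
  1676^178=641  1676^179=551  1676^180=317  1676^181=1382  1676^182=1362
  1676^183=1310  1676^184=617  1676^185=2162  1676^186=601  1676^187=447
  1676^188=1720  1676^189=1683  1676^190=1029  1676^191=1002  1676^192=374
  1676^193=2088  1676^194=2082  1676^195=393  1676^196=464  1676^197=2322
  1676^198=1017  1676^199=413
Found 413 at exponent 199.

199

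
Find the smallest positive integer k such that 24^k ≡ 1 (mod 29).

7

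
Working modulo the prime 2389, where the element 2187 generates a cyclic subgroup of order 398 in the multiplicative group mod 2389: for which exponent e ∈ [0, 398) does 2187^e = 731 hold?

Baby-step giant-step with m = ceil(sqrt(398)) = 20.
Baby table (2187^j mod 2389 for j=0..19):
  0:1  1:2187  2:191  3:2031  4:646  5:903  6:1547  7:465
  8:1630  9:422  10:760  11:1765  12:1820  13:266  14:1215  15:637
  16:332  17:2217  18:1298  19:594
Giant step factor: 2187^(-20) ≡ 1381 (mod 2389).
Scan 731·1381^i mod 2389 for i = 0, 1, …:
  i=0: 731   i=1: 1353   i=2: 295   i=3: 1265
  i=4: 606   i=5: 736   i=6: 1091   i=7: 1601
  i=8: 1156   i=9: 584     …   i=15: 1754
  i=16: 2217
Match at i=16, j=17: e = 16·20 + 17 = 337.

337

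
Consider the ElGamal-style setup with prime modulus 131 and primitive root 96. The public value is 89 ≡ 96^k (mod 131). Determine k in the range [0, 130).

52

Baby-step giant-step with m = ceil(sqrt(130)) = 12.
Baby table (96^j mod 131 for j=0..11):
  0:1  1:96  2:46  3:93  4:20  5:86  6:3  7:26
  8:7  9:17  10:60  11:127
Giant step factor: 96^(-12) ≡ 102 (mod 131).
Scan 89·102^i mod 131 for i = 0, 1, …:
  i=0: 89   i=1: 39   i=2: 48   i=3: 49
  i=4: 20
Match at i=4, j=4: k = 4·12 + 4 = 52.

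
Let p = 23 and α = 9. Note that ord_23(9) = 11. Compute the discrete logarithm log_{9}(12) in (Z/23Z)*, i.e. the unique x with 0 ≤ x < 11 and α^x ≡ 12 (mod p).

2

Successive powers of 9 modulo 23:
  9^0=1  9^1=9  9^2=12
So 9^2 ≡ 12 (mod 23), giving x = 2.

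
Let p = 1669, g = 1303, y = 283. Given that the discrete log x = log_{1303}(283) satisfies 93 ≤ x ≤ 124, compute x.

Compute 1303^93 mod 1669 = 1110, then multiply by 1303 repeatedly:
  1303^93=1110  1303^94=976  1303^95=1619  1303^96=1610  1303^97=1566
  1303^98=980  1303^99=155  1303^100=16  1303^101=820  1303^102=300
  1303^103=354  1303^104=618  1303^105=796  1303^106=739  1303^107=1573
  1303^108=87  1303^109=1538  1303^110=1214  1303^111=1299  1303^112=231
  1303^113=573  1303^114=576  1303^115=1147  1303^116=786  1303^117=1061
  1303^118=551  1303^119=283
Found 283 at exponent 119.

119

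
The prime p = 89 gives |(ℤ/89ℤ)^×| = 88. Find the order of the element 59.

The order of 59 must divide p − 1 = 88 = 2^3 · 11.
Divisors: 1, 2, 4, 8, 11, 22, 44, 88.
Check each in increasing order: 59^1 ≡ 59;  59^2 ≡ 10;  59^4 ≡ 11;  59^8 ≡ 32;  59^11 ≡ 12;  59^22 ≡ 55;  59^44 ≡ 88;  59^88 ≡ 1.
Smallest exponent giving 1 is 88.

88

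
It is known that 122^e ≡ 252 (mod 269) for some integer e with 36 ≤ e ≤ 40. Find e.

Compute 122^36 mod 269 = 41, then multiply by 122 repeatedly:
  122^36=41  122^37=160  122^38=152  122^39=252
Found 252 at exponent 39.

39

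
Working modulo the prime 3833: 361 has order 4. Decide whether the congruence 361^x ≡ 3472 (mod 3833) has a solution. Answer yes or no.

3472 ∈ ⟨361⟩ iff 3472^4 ≡ 1 (mod 3833), since |⟨361⟩| = 4.
3472^4 mod 3833 = 1.
Since 1 = 1, 3472 lies in the subgroup.

yes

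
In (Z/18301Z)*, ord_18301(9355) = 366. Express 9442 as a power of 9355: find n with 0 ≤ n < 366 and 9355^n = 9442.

136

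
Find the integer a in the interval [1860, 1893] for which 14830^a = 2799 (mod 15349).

1877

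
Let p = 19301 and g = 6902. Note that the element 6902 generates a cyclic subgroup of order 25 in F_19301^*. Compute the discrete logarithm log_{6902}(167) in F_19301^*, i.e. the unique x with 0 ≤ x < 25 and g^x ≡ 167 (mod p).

Successive powers of 6902 modulo 19301:
  6902^0=1  6902^1=6902  6902^2=2736  6902^3=7494  6902^4=16209  6902^5=5922
  6902^6=13427  6902^7=9053  6902^8=6469  6902^9=5825  6902^10=167
So 6902^10 ≡ 167 (mod 19301), giving x = 10.

10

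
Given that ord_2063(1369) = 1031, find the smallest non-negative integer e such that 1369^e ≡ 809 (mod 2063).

839

Baby-step giant-step with m = ceil(sqrt(1031)) = 33.
Baby table (1369^j mod 2063 for j=0..32):
  0:1  1:1369  2:957  3:128  4:1940  5:779  6:1943  7:760
  8:688  9:1144  10:319  11:1418  12:2022  13:1635  14:2023  15:941
  16:917  17:1069  18:794  19:1848  20:674  21:545  22:1362  23:1689
  24:1681  25:1044  26:1640  27:616  28:1600  29:1557  30:454  31:563
  32:1248
Giant step factor: 1369^(-33) ≡ 1073 (mod 2063).
Scan 809·1073^i mod 2063 for i = 0, 1, …:
  i=0: 809   i=1: 1597   i=2: 1291   i=3: 970
  i=4: 1058   i=5: 584   i=6: 1543   i=7: 1113
  i=8: 1835   i=9: 853     …   i=24: 521
  i=25: 2023
Match at i=25, j=14: e = 25·33 + 14 = 839.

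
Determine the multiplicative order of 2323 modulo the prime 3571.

The order of 2323 must divide p − 1 = 3570 = 2 · 3 · 5 · 7 · 17.
Divisors: 1, 2, 3, 5, 6, 7, 10, 14, 15, 17, 21, 30, 34, 35, 42, 51, 70, 85, 102, 105, 119, 170, 210, 238, 255, 357, 510, 595, 714, 1190, 1785, 3570.
Check each in increasing order: 2323^1 ≡ 2323;  2323^2 ≡ 548;  2323^3 ≡ 1728;  2323^5 ≡ 629;  2323^6 ≡ 628;  2323^7 ≡ 1876;  2323^10 ≡ 2831;  2323^14 ≡ 1941;  2323^15 ≡ 2341;  2323^17 ≡ 879;  2323^21 ≡ 2467;  2323^30 ≡ 2367;  2323^34 ≡ 1305;  2323^35 ≡ 3307;  2323^42 ≡ 1105;  2323^51 ≡ 804;  2323^70 ≡ 1847;  2323^85 ≡ 2917;  2323^102 ≡ 65;  2323^105 ≡ 1619;  2323^119 ≡ 3570;  2323^170 ≡ 2767;  2323^210 ≡ 47;  2323^238 ≡ 1.
Smallest exponent giving 1 is 238.

238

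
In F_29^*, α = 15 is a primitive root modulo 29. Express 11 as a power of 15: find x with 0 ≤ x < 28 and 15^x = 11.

Successive powers of 15 modulo 29:
  15^0=1  15^1=15  15^2=22  15^3=11
So 15^3 ≡ 11 (mod 29), giving x = 3.

3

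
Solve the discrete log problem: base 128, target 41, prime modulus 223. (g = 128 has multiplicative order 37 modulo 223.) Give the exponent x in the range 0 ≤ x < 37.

28

Successive powers of 128 modulo 223:
  128^0=1  128^1=128  128^2=105  128^3=60  128^4=98  128^5=56
  128^6=32  128^7=82  128^8=15  128^9=136  128^10=14  128^11=8
  128^12=132  128^13=171  128^14=34  128^15=115  128^16=2  128^17=33
  128^18=210  128^19=120  128^20=196  128^21=112  128^22=64  128^23=164
  128^24=30  128^25=49  128^26=28  128^27=16  128^28=41
So 128^28 ≡ 41 (mod 223), giving x = 28.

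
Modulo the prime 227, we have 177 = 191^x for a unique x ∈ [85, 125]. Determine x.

88

Compute 191^85 mod 227 = 158, then multiply by 191 repeatedly:
  191^85=158  191^86=214  191^87=14  191^88=177
Found 177 at exponent 88.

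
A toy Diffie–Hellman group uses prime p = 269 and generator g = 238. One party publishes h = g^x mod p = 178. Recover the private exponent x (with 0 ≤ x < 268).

Baby-step giant-step with m = ceil(sqrt(268)) = 17.
Baby table (238^j mod 269 for j=0..16):
  0:1  1:238  2:154  3:68  4:44  5:250  6:51  7:33
  8:53  9:240  10:92  11:107  12:180  13:69  14:13  15:135
  16:119
Giant step factor: 238^(-17) ≡ 7 (mod 269).
Scan 178·7^i mod 269 for i = 0, 1, …:
  i=0: 178   i=1: 170   i=2: 114   i=3: 260
  i=4: 206   i=5: 97   i=6: 141   i=7: 180
Match at i=7, j=12: x = 7·17 + 12 = 131.

131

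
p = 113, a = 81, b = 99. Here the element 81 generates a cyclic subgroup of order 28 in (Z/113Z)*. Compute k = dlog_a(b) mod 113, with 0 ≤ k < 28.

19

Successive powers of 81 modulo 113:
  81^0=1  81^1=81  81^2=7  81^3=2  81^4=49  81^5=14
  81^6=4  81^7=98  81^8=28  81^9=8  81^10=83  81^11=56
  81^12=16  81^13=53  81^14=112  81^15=32  81^16=106  81^17=111
  81^18=64  81^19=99
So 81^19 ≡ 99 (mod 113), giving k = 19.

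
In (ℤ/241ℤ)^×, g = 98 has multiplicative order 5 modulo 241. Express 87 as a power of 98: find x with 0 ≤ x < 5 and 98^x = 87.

3

Successive powers of 98 modulo 241:
  98^0=1  98^1=98  98^2=205  98^3=87
So 98^3 ≡ 87 (mod 241), giving x = 3.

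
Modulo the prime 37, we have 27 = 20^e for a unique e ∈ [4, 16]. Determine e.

6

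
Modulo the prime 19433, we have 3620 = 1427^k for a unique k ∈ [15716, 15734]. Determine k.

Compute 1427^15716 mod 19433 = 6032, then multiply by 1427 repeatedly:
  1427^15716=6032  1427^15717=18278  1427^15718=3620
Found 3620 at exponent 15718.

15718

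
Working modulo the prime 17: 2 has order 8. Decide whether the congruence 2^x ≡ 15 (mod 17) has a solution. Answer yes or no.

yes

⟨2⟩ has order 8; its elements mod 17 are {1, 2, 4, 8, 9, 13, 15, 16}.
15 is in this set.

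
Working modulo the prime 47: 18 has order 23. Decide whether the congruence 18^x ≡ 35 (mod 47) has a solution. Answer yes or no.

no

⟨18⟩ has order 23; its elements mod 47 are {1, 2, 3, 4, 6, 7, 8, 9, 12, 14, 16, 17, 18, 21, 24, 25, 27, 28, 32, 34, 36, 37, 42}.
35 is not in this set.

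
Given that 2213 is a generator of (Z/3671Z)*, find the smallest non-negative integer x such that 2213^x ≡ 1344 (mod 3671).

1818

Baby-step giant-step with m = ceil(sqrt(3670)) = 61.
Baby table (2213^j mod 3671 for j=0..60):
  0:1  1:2213  2:255  3:2652  4:2618  5:796  6:3139  7:1075
  8:167  9:2471  10:2204  11:2364  12:357  13:776  14:2931  15:3317
  16:2192  17:1505  18:968  19:1991  20:883  21:1107  22:1234  23:3289
  24:2635  25:1707  26:132  27:2107  28:621  29:1319  30:502  31:2284
  32:3196  33:2402  34:18  35:3124  36:919  37:13  38:3072  39:3315
  40:1437  41:995  42:3006  43:426  44:2962  45:2171  46:2755  47:2955
  48:1364  49:970  50:2746  51:1393  52:2740  53:2799  54:1210  55:1571
  56:186  57:466  58:3378  59:1358  60:2376
Giant step factor: 2213^(-61) ≡ 2394 (mod 3671).
Scan 1344·2394^i mod 3671 for i = 0, 1, …:
  i=0: 1344   i=1: 1740   i=2: 2646   i=3: 2049
  i=4: 850   i=5: 1166   i=6: 1444   i=7: 2525
  i=8: 2384   i=9: 2562     …   i=28: 1129
  i=29: 970
Match at i=29, j=49: x = 29·61 + 49 = 1818.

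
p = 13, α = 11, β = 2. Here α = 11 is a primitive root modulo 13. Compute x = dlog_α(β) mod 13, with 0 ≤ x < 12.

7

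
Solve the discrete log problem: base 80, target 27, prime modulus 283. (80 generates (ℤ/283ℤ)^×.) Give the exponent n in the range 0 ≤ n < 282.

135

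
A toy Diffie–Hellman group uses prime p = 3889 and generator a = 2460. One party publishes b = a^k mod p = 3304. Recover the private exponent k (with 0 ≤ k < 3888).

3673

Baby-step giant-step with m = ceil(sqrt(3888)) = 63.
Baby table (2460^j mod 3889 for j=0..62):
  0:1  1:2460  2:316  3:3449  4:2631  5:964  6:3039  7:1282
  8:3630  9:656  10:3714  11:1179  12:3035  13:3109  14:2366  15:2416
  16:968  17:1212  18:2546  19:1870  20:3402  21:3681  22:1668  23:385
  24:2073  25:1101  26:1716  27:1795  28:1685  29:3315  30:3556  31:1399
  32:3664  33:2627  34:2791  35:1775  36:3042  37:884  38:689  39:3225
  40:3829  41:182  42:485  43:3066  44:1589  45:495  46:443  47:860
  48:3873  49:3419  50:2722  51:3151  52:683  53:132  54:1933  55:2822
  56:255  57:1171  58:2800  59:581  60:1997  61:813  62:1034
Giant step factor: 2460^(-63) ≡ 1180 (mod 3889).
Scan 3304·1180^i mod 3889 for i = 0, 1, …:
  i=0: 3304   i=1: 1942   i=2: 939   i=3: 3544
  i=4: 1245   i=5: 2947   i=6: 694   i=7: 2230
  i=8: 2436   i=9: 509     …   i=57: 2012
  i=58: 1870
Match at i=58, j=19: k = 58·63 + 19 = 3673.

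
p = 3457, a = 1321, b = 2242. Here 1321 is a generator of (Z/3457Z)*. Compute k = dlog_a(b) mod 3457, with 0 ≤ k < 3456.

637

Baby-step giant-step with m = ceil(sqrt(3456)) = 59.
Baby table (1321^j mod 3457 for j=0..58):
  0:1  1:1321  2:2713  3:2421  4:416  5:3330  6:1626  7:1149
  8:206  9:2480  10:2301  11:918  12:2728  13:1494  14:3084  15:1618
  16:952  17:2701  18:397  19:2430  20:1934  21:91  22:2673  23:1436
  24:2520  25:3286  26:2271  27:2772  28:849  29:1461  30:975  31:1971
  32:570  33:2801  34:1131  35:627  36:2044  37:207  38:344  39:1557
  40:3339  41:3144  42:1367  43:1253  44:2767  45:1158  46:1724  47:2698
  48:3348  49:1205  50:1585  51:2300  52:3054  53:15  54:2530  55:2668
  56:1745  57:2783  58:1552
Giant step factor: 1321^(-59) ≡ 181 (mod 3457).
Scan 2242·181^i mod 3457 for i = 0, 1, …:
  i=0: 2242   i=1: 1333   i=2: 2740   i=3: 1589
  i=4: 678   i=5: 1723   i=6: 733   i=7: 1307
  i=8: 1491   i=9: 225   i=10: 2698
Match at i=10, j=47: k = 10·59 + 47 = 637.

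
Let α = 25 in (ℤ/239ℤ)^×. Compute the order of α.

The order of 25 must divide p − 1 = 238 = 2 · 7 · 17.
Divisors: 1, 2, 7, 14, 17, 34, 119, 238.
Check each in increasing order: 25^1 ≡ 25;  25^2 ≡ 147;  25^7 ≡ 67;  25^14 ≡ 187;  25^17 ≡ 100;  25^34 ≡ 201;  25^119 ≡ 1.
Smallest exponent giving 1 is 119.

119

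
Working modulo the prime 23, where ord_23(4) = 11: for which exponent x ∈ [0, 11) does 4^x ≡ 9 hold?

8

Successive powers of 4 modulo 23:
  4^0=1  4^1=4  4^2=16  4^3=18  4^4=3  4^5=12
  4^6=2  4^7=8  4^8=9
So 4^8 ≡ 9 (mod 23), giving x = 8.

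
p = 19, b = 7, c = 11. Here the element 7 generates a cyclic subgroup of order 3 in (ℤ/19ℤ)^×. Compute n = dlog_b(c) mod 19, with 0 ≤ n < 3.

Successive powers of 7 modulo 19:
  7^0=1  7^1=7  7^2=11
So 7^2 ≡ 11 (mod 19), giving n = 2.

2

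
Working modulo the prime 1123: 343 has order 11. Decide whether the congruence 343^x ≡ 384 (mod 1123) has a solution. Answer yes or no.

yes

⟨343⟩ has order 11; its elements mod 1123 are {1, 7, 49, 155, 321, 343, 384, 442, 848, 857, 1085}.
384 is in this set.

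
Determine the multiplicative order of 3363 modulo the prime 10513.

1168

The order of 3363 must divide p − 1 = 10512 = 2^4 · 3^2 · 73.
Divisors: 1, 2, 3, 4, 6, 8, 9, 12, 16, 18, 24, 36, 48, 72, 73, 144, 146, 219, 292, 438, 584, 657, 876, 1168, 1314, 1752, 2628, 3504, 5256, 10512.
Check each in increasing order: 3363^1 ≡ 3363;  3363^2 ≡ 8294;  3363^3 ≡ 1733;  3363^4 ≡ 3877;  3363^6 ≡ 7084;  3363^8 ≡ 8052;  3363^9 ≡ 7901;  3363^12 ≡ 4507;  3363^16 ≡ 1033;  3363^18 ≡ 10120;  3363^24 ≡ 1933;  3363^36 ≡ 7267;  3363^48 ≡ 4374;  3363^72 ≡ 2490;  3363^73 ≡ 5522;  3363^144 ≡ 7943;  3363^146 ≡ 4784;  3363^219 ≡ 8592;  3363^292 ≡ 10368;  3363^438 ≡ 178;  3363^584 ≡ 10512;  3363^657 ≡ 4991;  3363^876 ≡ 145;  3363^1168 ≡ 1.
Smallest exponent giving 1 is 1168.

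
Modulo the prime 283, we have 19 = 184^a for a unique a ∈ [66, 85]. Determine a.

Compute 184^66 mod 283 = 250, then multiply by 184 repeatedly:
  184^66=250  184^67=154  184^68=36  184^69=115  184^70=218
  184^71=209  184^72=251  184^73=55  184^74=215  184^75=223
  184^76=280  184^77=14  184^78=29  184^79=242  184^80=97
  184^81=19
Found 19 at exponent 81.

81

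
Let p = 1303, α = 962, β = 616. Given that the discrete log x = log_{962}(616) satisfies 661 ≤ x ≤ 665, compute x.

664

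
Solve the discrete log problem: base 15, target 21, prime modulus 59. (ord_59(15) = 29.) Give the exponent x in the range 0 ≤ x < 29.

24

Successive powers of 15 modulo 59:
  15^0=1  15^1=15  15^2=48  15^3=12  15^4=3  15^5=45
  15^6=26  15^7=36  15^8=9  15^9=17  15^10=19  15^11=49
  15^12=27  15^13=51  15^14=57  15^15=29  15^16=22  15^17=35
  15^18=53  15^19=28  15^20=7  15^21=46  15^22=41  15^23=25
  15^24=21
So 15^24 ≡ 21 (mod 59), giving x = 24.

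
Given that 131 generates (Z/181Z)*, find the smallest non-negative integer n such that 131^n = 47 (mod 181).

151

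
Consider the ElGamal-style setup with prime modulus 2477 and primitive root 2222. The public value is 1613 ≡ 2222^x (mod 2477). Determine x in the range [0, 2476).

1366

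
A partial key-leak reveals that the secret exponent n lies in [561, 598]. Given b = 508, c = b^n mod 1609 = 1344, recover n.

569

Compute 508^561 mod 1609 = 336, then multiply by 508 repeatedly:
  508^561=336  508^562=134  508^563=494  508^564=1557  508^565=937
  508^566=1341  508^567=621  508^568=104  508^569=1344
Found 1344 at exponent 569.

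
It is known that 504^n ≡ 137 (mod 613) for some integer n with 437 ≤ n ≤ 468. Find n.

460

Compute 504^437 mod 613 = 522, then multiply by 504 repeatedly:
  504^437=522  504^438=111  504^439=161  504^440=228  504^441=281
  504^442=21  504^443=163  504^444=10  504^445=136  504^446=501
  504^447=561  504^448=151  504^449=92  504^450=393  504^451=73
  504^452=12  504^453=531  504^454=356  504^455=428  504^456=549
  504^457=233  504^458=349  504^459=578  504^460=137
Found 137 at exponent 460.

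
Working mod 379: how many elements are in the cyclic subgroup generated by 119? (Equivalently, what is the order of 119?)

7

The order of 119 must divide p − 1 = 378 = 2 · 3^3 · 7.
Divisors: 1, 2, 3, 6, 7, 9, 14, 18, 21, 27, 42, 54, 63, 126, 189, 378.
Check each in increasing order: 119^1 ≡ 119;  119^2 ≡ 138;  119^3 ≡ 125;  119^6 ≡ 86;  119^7 ≡ 1.
Smallest exponent giving 1 is 7.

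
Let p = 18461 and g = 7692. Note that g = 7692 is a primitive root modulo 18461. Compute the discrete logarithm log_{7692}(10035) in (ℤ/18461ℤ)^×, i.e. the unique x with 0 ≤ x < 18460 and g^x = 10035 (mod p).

Baby-step giant-step with m = ceil(sqrt(18460)) = 136.
Baby table (7692^j mod 18461 for j=0..135):
  0:1  1:7692  2:17820  3:16976  4:4739  5:10374  6:8366  7:14687
  8:9545  9:743  10:10707  11:3723  12:4305  13:13487  14:9645  15:13042
  16:1990  17:2911  18:16680  19:17071  20:15500  21:4862  22:14979  23:3367
  24:16642  25:1690  26:2936  27:5909  28:1046  29:15297  30:12571  31:15875
  32:9446  33:14597  34:322  35:3050  36:15130  37:1816  38:12156  39:17448
  40:17007  41:3198  42:8964  43:17714  44:13908  45:17302  46:1635  47:4479
  48:4242  49:8877  50:13106  51:14292  52:17270  53:13945  54:6530  55:14840
  56:4917  57:13436  58:5034  59:8811  60:3881  61:1215  62:4514  63:15008
  64:4903  65:16514  66:14008  67:11140  68:11379  69:3667  70:16617  71:12461
  72:500  73:6112  74:11798  75:14401  76:6492  77:17920  78:10814  79:14483
  80:9562  81:2280  82:18271  83:15400  84:11024  85:5235  86:4179  87:4267
  88:16567  89:15542  90:14089  91:6518  92:14841  93:12609  94:12795  95:3549
  96:13550  97:14255  98:9581  99:740  100:6092  101:5646  102:8760  103:17731
  104:15445  105:6405  106:13312  107:11198  108:14451  109:3411  110:4331  111:10408
  112:11440  113:11354  114:14438  115:14181  116:12664  117:11252  118:5216  119:5719
  120:16446  121:7860  122:17806  123:1593  124:13713  125:12703  126:15864  127:17139
  128:3187  129:16657  130:6304  131:11782  132:2095  133:16748  134:4758  135:8834
Giant step factor: 7692^(-136) ≡ 13968 (mod 18461).
Scan 10035·13968^i mod 18461 for i = 0, 1, …:
  i=0: 10035   i=1: 12968   i=2: 16153   i=3: 13223
  i=4: 15020   i=5: 8556   i=6: 12155   i=7: 13684
  i=8: 11379
Match at i=8, j=68: x = 8·136 + 68 = 1156.

1156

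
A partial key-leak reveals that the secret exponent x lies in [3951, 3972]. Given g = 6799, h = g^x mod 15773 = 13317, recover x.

3966

Compute 6799^3951 mod 15773 = 9301, then multiply by 6799 repeatedly:
  6799^3951=9301  6799^3952=3542  6799^3953=12460  6799^3954=14530  6799^3955=3171
  6799^3956=13711  6799^3957=2659  6799^3958=2683  6799^3959=8129  6799^3960=479
  6799^3961=7483  6799^3962=8992  6799^3963=460  6799^3964=4486  6799^3965=11105
  6799^3966=13317
Found 13317 at exponent 3966.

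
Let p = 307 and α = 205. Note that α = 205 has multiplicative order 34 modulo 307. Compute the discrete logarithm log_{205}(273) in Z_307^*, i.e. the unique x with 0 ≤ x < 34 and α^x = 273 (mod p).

Successive powers of 205 modulo 307:
  205^0=1  205^1=205  205^2=273
So 205^2 ≡ 273 (mod 307), giving x = 2.

2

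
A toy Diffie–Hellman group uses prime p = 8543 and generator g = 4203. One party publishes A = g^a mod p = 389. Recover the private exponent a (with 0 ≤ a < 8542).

7879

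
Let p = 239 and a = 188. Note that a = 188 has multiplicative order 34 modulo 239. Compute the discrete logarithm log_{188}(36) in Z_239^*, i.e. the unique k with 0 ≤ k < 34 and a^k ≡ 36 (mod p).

6

Successive powers of 188 modulo 239:
  188^0=1  188^1=188  188^2=211  188^3=233  188^4=67  188^5=168
  188^6=36
So 188^6 ≡ 36 (mod 239), giving k = 6.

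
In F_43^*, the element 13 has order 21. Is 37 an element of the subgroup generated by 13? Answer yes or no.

37 ∈ ⟨13⟩ iff 37^21 ≡ 1 (mod 43), since |⟨13⟩| = 21.
37^21 mod 43 = 42.
Since 42 ≠ 1, 37 does not lie in the subgroup.

no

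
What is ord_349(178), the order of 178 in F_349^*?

The order of 178 must divide p − 1 = 348 = 2^2 · 3 · 29.
Divisors: 1, 2, 3, 4, 6, 12, 29, 58, 87, 116, 174, 348.
Check each in increasing order: 178^1 ≡ 178;  178^2 ≡ 274;  178^3 ≡ 261;  178^4 ≡ 41;  178^6 ≡ 66;  178^12 ≡ 168;  178^29 ≡ 348;  178^58 ≡ 1.
Smallest exponent giving 1 is 58.

58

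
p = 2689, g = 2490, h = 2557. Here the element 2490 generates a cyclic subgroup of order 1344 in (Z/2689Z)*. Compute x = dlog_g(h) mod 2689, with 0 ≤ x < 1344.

Baby-step giant-step with m = ceil(sqrt(1344)) = 37.
Baby table (2490^j mod 2689 for j=0..36):
  0:1  1:2490  2:1955  3:860  4:956  5:675  6:125  7:2015
  8:2365  9:2629  10:1184  11:1016  12:2180  13:1798  14:2524  15:567
  16:105  17:617  18:911  19:1563  20:887  21:961  22:2369  23:1833
  24:937  25:1767  26:626  27:1809  28:335  29:560  30:1498  31:377
  32:269  33:249  34:1540  35:86  36:1709
Giant step factor: 2490^(-37) ≡ 737 (mod 2689).
Scan 2557·737^i mod 2689 for i = 0, 1, …:
  i=0: 2557   i=1: 2209   i=2: 1188   i=3: 1631
  i=4: 64   i=5: 1455   i=6: 2113   i=7: 350
  i=8: 2495   i=9: 2228     …   i=33: 1622
  i=34: 1498
Match at i=34, j=30: x = 34·37 + 30 = 1288.

1288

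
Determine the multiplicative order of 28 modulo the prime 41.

40

The order of 28 must divide p − 1 = 40 = 2^3 · 5.
Divisors: 1, 2, 4, 5, 8, 10, 20, 40.
Check each in increasing order: 28^1 ≡ 28;  28^2 ≡ 5;  28^4 ≡ 25;  28^5 ≡ 3;  28^8 ≡ 10;  28^10 ≡ 9;  28^20 ≡ 40;  28^40 ≡ 1.
Smallest exponent giving 1 is 40.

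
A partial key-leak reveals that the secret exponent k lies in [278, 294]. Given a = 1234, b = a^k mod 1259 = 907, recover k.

289

Compute 1234^278 mod 1259 = 452, then multiply by 1234 repeatedly:
  1234^278=452  1234^279=31  1234^280=484  1234^281=490  1234^282=340
  1234^283=313  1234^284=988  1234^285=480  1234^286=590  1234^287=358
  1234^288=1122  1234^289=907
Found 907 at exponent 289.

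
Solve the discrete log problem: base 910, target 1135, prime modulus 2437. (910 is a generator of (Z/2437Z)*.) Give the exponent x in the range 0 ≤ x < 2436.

1357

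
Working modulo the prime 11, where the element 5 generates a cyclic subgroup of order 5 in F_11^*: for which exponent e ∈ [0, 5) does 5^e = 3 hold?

2

Successive powers of 5 modulo 11:
  5^0=1  5^1=5  5^2=3
So 5^2 ≡ 3 (mod 11), giving e = 2.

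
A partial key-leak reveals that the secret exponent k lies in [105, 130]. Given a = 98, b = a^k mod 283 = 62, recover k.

Compute 98^105 mod 283 = 167, then multiply by 98 repeatedly:
  98^105=167  98^106=235  98^107=107  98^108=15  98^109=55
  98^110=13  98^111=142  98^112=49  98^113=274  98^114=250
  98^115=162  98^116=28  98^117=197  98^118=62
Found 62 at exponent 118.

118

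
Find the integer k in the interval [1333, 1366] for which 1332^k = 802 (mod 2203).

1365

Compute 1332^1333 mod 2203 = 377, then multiply by 1332 repeatedly:
  1332^1333=377  1332^1334=2083  1332^1335=979  1332^1336=2055  1332^1337=1134
  1332^1338=1433  1332^1339=958  1332^1340=519  1332^1341=1769  1332^1342=1301
  1332^1343=1374  1332^1344=1678  1332^1345=1254  1332^1346=454  1332^1347=1106
  1332^1348=1588  1332^1349=336  1332^1350=343  1332^1351=855  1332^1352=2112
  1332^1353=2156  1332^1354=1283  1332^1355=1631  1332^1356=334  1332^1357=2085
  1332^1358=1440  1332^1359=1470  1332^1360=1776  1332^1361=1813  1332^1362=428
  1332^1363=1722  1332^1364=381  1332^1365=802
Found 802 at exponent 1365.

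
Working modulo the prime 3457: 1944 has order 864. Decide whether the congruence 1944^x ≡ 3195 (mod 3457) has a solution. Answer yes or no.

no

3195 ∈ ⟨1944⟩ iff 3195^864 ≡ 1 (mod 3457), since |⟨1944⟩| = 864.
3195^864 mod 3457 = 2749.
Since 2749 ≠ 1, 3195 does not lie in the subgroup.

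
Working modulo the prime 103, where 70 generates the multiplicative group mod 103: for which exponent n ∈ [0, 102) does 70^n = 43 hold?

Baby-step giant-step with m = ceil(sqrt(102)) = 11.
Baby table (70^j mod 103 for j=0..10):
  0:1  1:70  2:59  3:10  4:82  5:75  6:100  7:99
  8:29  9:73  10:63
Giant step factor: 70^(-11) ≡ 65 (mod 103).
Scan 43·65^i mod 103 for i = 0, 1, …:
  i=0: 43   i=1: 14   i=2: 86   i=3: 28
  i=4: 69   i=5: 56   i=6: 35   i=7: 9
  i=8: 70
Match at i=8, j=1: n = 8·11 + 1 = 89.

89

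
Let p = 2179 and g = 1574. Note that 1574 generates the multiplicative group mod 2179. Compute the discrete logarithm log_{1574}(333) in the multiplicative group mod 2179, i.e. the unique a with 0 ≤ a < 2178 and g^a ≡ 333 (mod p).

974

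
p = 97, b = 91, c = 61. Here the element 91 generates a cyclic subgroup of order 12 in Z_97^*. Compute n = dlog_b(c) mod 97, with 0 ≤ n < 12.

8

Successive powers of 91 modulo 97:
  91^0=1  91^1=91  91^2=36  91^3=75  91^4=35  91^5=81
  91^6=96  91^7=6  91^8=61
So 91^8 ≡ 61 (mod 97), giving n = 8.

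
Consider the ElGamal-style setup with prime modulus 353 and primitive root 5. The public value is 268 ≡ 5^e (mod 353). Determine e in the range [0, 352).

229

Baby-step giant-step with m = ceil(sqrt(352)) = 19.
Baby table (5^j mod 353 for j=0..18):
  0:1  1:5  2:25  3:125  4:272  5:301  6:93  7:112
  8:207  9:329  10:233  11:106  12:177  13:179  14:189  15:239
  16:136  17:327  18:223
Giant step factor: 5^(-19) ≡ 145 (mod 353).
Scan 268·145^i mod 353 for i = 0, 1, …:
  i=0: 268   i=1: 30   i=2: 114   i=3: 292
  i=4: 333   i=5: 277   i=6: 276   i=7: 131
  i=8: 286   i=9: 169   i=10: 148   i=11: 280
  i=12: 5
Match at i=12, j=1: e = 12·19 + 1 = 229.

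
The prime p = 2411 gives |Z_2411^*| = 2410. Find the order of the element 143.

The order of 143 must divide p − 1 = 2410 = 2 · 5 · 241.
Divisors: 1, 2, 5, 10, 241, 482, 1205, 2410.
Check each in increasing order: 143^1 ≡ 143;  143^2 ≡ 1161;  143^5 ≡ 486;  143^10 ≡ 2329;  143^241 ≡ 371;  143^482 ≡ 214;  143^1205 ≡ 2410;  143^2410 ≡ 1.
Smallest exponent giving 1 is 2410.

2410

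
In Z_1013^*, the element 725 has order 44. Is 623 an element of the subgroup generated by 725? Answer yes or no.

623 ∈ ⟨725⟩ iff 623^44 ≡ 1 (mod 1013), since |⟨725⟩| = 44.
623^44 mod 1013 = 360.
Since 360 ≠ 1, 623 does not lie in the subgroup.

no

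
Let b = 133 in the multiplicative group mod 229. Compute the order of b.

228

The order of 133 must divide p − 1 = 228 = 2^2 · 3 · 19.
Divisors: 1, 2, 3, 4, 6, 12, 19, 38, 57, 76, 114, 228.
Check each in increasing order: 133^1 ≡ 133;  133^2 ≡ 56;  133^3 ≡ 120;  133^4 ≡ 159;  133^6 ≡ 202;  133^12 ≡ 42;  133^19 ≡ 89;  133^38 ≡ 135;  133^57 ≡ 107;  133^76 ≡ 134;  133^114 ≡ 228;  133^228 ≡ 1.
Smallest exponent giving 1 is 228.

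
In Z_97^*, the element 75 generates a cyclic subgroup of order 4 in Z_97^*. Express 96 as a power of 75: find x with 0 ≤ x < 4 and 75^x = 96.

Successive powers of 75 modulo 97:
  75^0=1  75^1=75  75^2=96
So 75^2 ≡ 96 (mod 97), giving x = 2.

2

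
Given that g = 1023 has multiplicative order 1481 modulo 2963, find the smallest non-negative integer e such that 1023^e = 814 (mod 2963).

1321

Baby-step giant-step with m = ceil(sqrt(1481)) = 39.
Baby table (1023^j mod 2963 for j=0..38):
  0:1  1:1023  2:590  3:2081  4:1429  5:1108  6:1618  7:1860
  8:534  9:1090  10:982  11:129  12:1595  13:2035  14:1779  15:635
  16:708  17:1312  18:2900  19:737  20:1349  21:2232  22:1826  23:1308
  24:1771  25:1340  26:1914  27:2442  28:357  29:762  30:257  31:2167
  32:517  33:1477  34:2804  35:308  36:1006  37:977  38:940
Giant step factor: 1023^(-39) ≡ 1218 (mod 2963).
Scan 814·1218^i mod 2963 for i = 0, 1, …:
  i=0: 814   i=1: 1810   i=2: 108   i=3: 1172
  i=4: 2293   i=5: 1728   i=6: 974   i=7: 1132
  i=8: 981   i=9: 769     …   i=32: 2109
  i=33: 2804
Match at i=33, j=34: e = 33·39 + 34 = 1321.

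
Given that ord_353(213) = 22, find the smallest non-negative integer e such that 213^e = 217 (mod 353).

6

Successive powers of 213 modulo 353:
  213^0=1  213^1=213  213^2=185  213^3=222  213^4=337  213^5=122
  213^6=217
So 213^6 ≡ 217 (mod 353), giving e = 6.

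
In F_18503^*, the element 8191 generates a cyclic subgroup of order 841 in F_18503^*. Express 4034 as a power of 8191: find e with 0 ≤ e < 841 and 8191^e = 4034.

343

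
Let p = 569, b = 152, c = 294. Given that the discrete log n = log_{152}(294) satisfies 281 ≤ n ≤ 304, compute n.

Compute 152^281 mod 569 = 294, then multiply by 152 repeatedly:
  152^281=294
Found 294 at exponent 281.

281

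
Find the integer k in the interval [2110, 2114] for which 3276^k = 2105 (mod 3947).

2110

Compute 3276^2110 mod 3947 = 2105, then multiply by 3276 repeatedly:
  3276^2110=2105
Found 2105 at exponent 2110.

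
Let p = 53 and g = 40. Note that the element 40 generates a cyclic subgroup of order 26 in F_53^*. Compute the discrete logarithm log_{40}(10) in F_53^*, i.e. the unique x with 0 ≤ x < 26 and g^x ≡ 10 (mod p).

2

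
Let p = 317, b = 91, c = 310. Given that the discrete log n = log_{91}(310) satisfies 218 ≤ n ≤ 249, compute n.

Compute 91^218 mod 317 = 157, then multiply by 91 repeatedly:
  91^218=157  91^219=22  91^220=100  91^221=224  91^222=96
  91^223=177  91^224=257  91^225=246  91^226=196  91^227=84
  91^228=36  91^229=106  91^230=136  91^231=13  91^232=232
  91^233=190  91^234=172  91^235=119  91^236=51  91^237=203
  91^238=87  91^239=309  91^240=223  91^241=5  91^242=138
  91^243=195  91^244=310
Found 310 at exponent 244.

244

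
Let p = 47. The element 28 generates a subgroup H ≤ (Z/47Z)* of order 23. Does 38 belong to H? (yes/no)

no

⟨28⟩ has order 23; its elements mod 47 are {1, 2, 3, 4, 6, 7, 8, 9, 12, 14, 16, 17, 18, 21, 24, 25, 27, 28, 32, 34, 36, 37, 42}.
38 is not in this set.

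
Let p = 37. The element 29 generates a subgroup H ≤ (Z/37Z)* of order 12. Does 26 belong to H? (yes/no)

yes

⟨29⟩ has order 12; its elements mod 37 are {1, 6, 8, 10, 11, 14, 23, 26, 27, 29, 31, 36}.
26 is in this set.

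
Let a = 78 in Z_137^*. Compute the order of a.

The order of 78 must divide p − 1 = 136 = 2^3 · 17.
Divisors: 1, 2, 4, 8, 17, 34, 68, 136.
Check each in increasing order: 78^1 ≡ 78;  78^2 ≡ 56;  78^4 ≡ 122;  78^8 ≡ 88;  78^17 ≡ 136;  78^34 ≡ 1.
Smallest exponent giving 1 is 34.

34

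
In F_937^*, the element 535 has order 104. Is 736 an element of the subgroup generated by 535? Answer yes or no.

no

736 ∈ ⟨535⟩ iff 736^104 ≡ 1 (mod 937), since |⟨535⟩| = 104.
736^104 mod 937 = 696.
Since 696 ≠ 1, 736 does not lie in the subgroup.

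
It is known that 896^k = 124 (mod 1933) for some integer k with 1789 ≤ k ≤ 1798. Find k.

1797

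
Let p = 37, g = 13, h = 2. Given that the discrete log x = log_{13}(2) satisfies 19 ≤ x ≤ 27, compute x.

23

Compute 13^19 mod 37 = 24, then multiply by 13 repeatedly:
  13^19=24  13^20=16  13^21=23  13^22=3  13^23=2
Found 2 at exponent 23.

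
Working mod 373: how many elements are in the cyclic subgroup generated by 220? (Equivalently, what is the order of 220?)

The order of 220 must divide p − 1 = 372 = 2^2 · 3 · 31.
Divisors: 1, 2, 3, 4, 6, 12, 31, 62, 93, 124, 186, 372.
Check each in increasing order: 220^1 ≡ 220;  220^2 ≡ 283;  220^3 ≡ 342;  220^4 ≡ 267;  220^6 ≡ 215;  220^12 ≡ 346;  220^31 ≡ 88;  220^62 ≡ 284;  220^93 ≡ 1.
Smallest exponent giving 1 is 93.

93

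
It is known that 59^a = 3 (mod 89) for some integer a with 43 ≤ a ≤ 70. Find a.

Compute 59^43 mod 89 = 3, then multiply by 59 repeatedly:
  59^43=3
Found 3 at exponent 43.

43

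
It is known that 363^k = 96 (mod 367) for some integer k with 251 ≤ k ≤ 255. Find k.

Compute 363^251 mod 367 = 6, then multiply by 363 repeatedly:
  363^251=6  363^252=343  363^253=96
Found 96 at exponent 253.

253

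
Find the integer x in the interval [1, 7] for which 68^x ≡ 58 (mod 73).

7

Compute 68^1 mod 73 = 68, then multiply by 68 repeatedly:
  68^1=68  68^2=25  68^3=21  68^4=41  68^5=14
  68^6=3  68^7=58
Found 58 at exponent 7.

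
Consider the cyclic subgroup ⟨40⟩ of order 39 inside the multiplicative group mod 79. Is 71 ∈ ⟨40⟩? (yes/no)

71 ∈ ⟨40⟩ iff 71^39 ≡ 1 (mod 79), since |⟨40⟩| = 39.
71^39 mod 79 = 78.
Since 78 ≠ 1, 71 does not lie in the subgroup.

no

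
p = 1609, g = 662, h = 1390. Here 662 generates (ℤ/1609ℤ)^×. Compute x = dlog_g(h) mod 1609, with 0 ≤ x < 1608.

Baby-step giant-step with m = ceil(sqrt(1608)) = 41.
Baby table (662^j mod 1609 for j=0..40):
  0:1  1:662  2:596  3:347  4:1236  5:860  6:1343  7:898
  8:755  9:1020  10:1069  11:1327  12:1569  13:873  14:295  15:601
  16:439  17:998  18:986  19:1087  20:371  21:1034  22:683  23:17
  24:1600  25:478  26:1072  27:95  28:139  29:305  30:785  31:1572
  32:1250  33:474  34:33  35:929  36:360  37:188  38:563  39:1027
  40:876
Giant step factor: 662^(-41) ≡ 170 (mod 1609).
Scan 1390·170^i mod 1609 for i = 0, 1, …:
  i=0: 1390   i=1: 1386   i=2: 706   i=3: 954
  i=4: 1280   i=5: 385   i=6: 1090   i=7: 265
  i=8: 1607   i=9: 1269     …   i=37: 333
  i=38: 295
Match at i=38, j=14: x = 38·41 + 14 = 1572.

1572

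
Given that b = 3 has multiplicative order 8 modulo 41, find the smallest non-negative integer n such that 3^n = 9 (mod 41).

2

Successive powers of 3 modulo 41:
  3^0=1  3^1=3  3^2=9
So 3^2 ≡ 9 (mod 41), giving n = 2.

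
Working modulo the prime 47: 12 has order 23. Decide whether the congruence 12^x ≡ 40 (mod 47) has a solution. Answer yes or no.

40 ∈ ⟨12⟩ iff 40^23 ≡ 1 (mod 47), since |⟨12⟩| = 23.
40^23 mod 47 = 46.
Since 46 ≠ 1, 40 does not lie in the subgroup.

no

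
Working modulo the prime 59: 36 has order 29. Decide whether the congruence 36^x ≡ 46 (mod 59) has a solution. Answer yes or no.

yes

46 ∈ ⟨36⟩ iff 46^29 ≡ 1 (mod 59), since |⟨36⟩| = 29.
46^29 mod 59 = 1.
Since 1 = 1, 46 lies in the subgroup.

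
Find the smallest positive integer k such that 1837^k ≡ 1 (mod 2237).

The order of 1837 must divide p − 1 = 2236 = 2^2 · 13 · 43.
Divisors: 1, 2, 4, 13, 26, 43, 52, 86, 172, 559, 1118, 2236.
Check each in increasing order: 1837^1 ≡ 1837;  1837^2 ≡ 1173;  1837^4 ≡ 174;  1837^13 ≡ 1897;  1837^26 ≡ 1513;  1837^43 ≡ 1.
Smallest exponent giving 1 is 43.

43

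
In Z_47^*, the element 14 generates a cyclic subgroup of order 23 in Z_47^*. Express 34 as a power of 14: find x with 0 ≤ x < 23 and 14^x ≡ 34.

20

Successive powers of 14 modulo 47:
  14^0=1  14^1=14  14^2=8  14^3=18  14^4=17  14^5=3
  14^6=42  14^7=24  14^8=7  14^9=4  14^10=9  14^11=32
  14^12=25  14^13=21  14^14=12  14^15=27  14^16=2  14^17=28
  14^18=16  14^19=36  14^20=34
So 14^20 ≡ 34 (mod 47), giving x = 20.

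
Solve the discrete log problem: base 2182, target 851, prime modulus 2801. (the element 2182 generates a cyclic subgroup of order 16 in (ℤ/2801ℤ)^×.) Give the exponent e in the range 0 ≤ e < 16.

Successive powers of 2182 modulo 2801:
  2182^0=1  2182^1=2182  2182^2=2225  2182^3=817  2182^4=1258  2182^5=2777
  2182^6=851
So 2182^6 ≡ 851 (mod 2801), giving e = 6.

6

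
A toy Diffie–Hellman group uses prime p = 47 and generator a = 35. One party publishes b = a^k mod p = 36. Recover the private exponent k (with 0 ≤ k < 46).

26

Baby-step giant-step with m = ceil(sqrt(46)) = 7.
Baby table (35^j mod 47 for j=0..6):
  0:1  1:35  2:3  3:11  4:9  5:33  6:27
Giant step factor: 35^(-7) ≡ 19 (mod 47).
Scan 36·19^i mod 47 for i = 0, 1, …:
  i=0: 36   i=1: 26   i=2: 24   i=3: 33
Match at i=3, j=5: k = 3·7 + 5 = 26.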